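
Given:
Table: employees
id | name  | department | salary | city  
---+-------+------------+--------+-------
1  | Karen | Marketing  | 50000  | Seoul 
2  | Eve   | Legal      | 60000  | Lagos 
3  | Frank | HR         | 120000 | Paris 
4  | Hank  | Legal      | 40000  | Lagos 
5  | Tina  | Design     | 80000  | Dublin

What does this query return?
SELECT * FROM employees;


SELECT * returns all 5 rows with all columns

5 rows:
1, Karen, Marketing, 50000, Seoul
2, Eve, Legal, 60000, Lagos
3, Frank, HR, 120000, Paris
4, Hank, Legal, 40000, Lagos
5, Tina, Design, 80000, Dublin


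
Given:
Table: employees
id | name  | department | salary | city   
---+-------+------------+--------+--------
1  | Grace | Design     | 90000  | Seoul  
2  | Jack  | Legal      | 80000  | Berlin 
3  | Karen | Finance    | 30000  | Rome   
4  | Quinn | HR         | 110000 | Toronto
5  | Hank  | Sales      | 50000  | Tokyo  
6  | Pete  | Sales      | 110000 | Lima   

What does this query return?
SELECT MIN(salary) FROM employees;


Salaries: 90000, 80000, 30000, 110000, 50000, 110000
MIN = 30000

30000


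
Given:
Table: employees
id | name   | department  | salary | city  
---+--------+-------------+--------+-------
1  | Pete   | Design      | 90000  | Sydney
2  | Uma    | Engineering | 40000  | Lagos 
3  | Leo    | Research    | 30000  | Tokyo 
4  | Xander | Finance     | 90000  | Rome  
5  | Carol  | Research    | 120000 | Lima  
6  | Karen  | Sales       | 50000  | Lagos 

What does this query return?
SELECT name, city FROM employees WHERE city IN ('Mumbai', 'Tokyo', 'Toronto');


Filtering: city IN ('Mumbai', 'Tokyo', 'Toronto')
Matching: 1 rows

1 rows:
Leo, Tokyo


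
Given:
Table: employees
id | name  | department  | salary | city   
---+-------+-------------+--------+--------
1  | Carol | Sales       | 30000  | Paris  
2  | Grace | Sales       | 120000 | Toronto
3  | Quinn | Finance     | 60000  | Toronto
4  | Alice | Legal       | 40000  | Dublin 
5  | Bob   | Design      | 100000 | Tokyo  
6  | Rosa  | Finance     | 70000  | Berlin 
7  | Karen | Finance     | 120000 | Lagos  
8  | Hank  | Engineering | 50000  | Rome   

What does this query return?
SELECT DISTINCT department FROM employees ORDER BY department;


All 'department' values (row order): Sales, Sales, Finance, Legal, Design, Finance, Finance, Engineering
Removing duplicates leaves 5 unique value(s).

5 values:
Design
Engineering
Finance
Legal
Sales


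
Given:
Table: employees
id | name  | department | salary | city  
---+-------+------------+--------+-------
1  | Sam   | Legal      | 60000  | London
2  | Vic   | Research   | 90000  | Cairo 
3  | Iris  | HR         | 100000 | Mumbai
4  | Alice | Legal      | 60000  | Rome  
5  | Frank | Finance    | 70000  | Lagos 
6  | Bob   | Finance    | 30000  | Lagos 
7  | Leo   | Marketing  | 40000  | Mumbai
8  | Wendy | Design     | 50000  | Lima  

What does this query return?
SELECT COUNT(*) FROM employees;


COUNT(*) counts all rows

8


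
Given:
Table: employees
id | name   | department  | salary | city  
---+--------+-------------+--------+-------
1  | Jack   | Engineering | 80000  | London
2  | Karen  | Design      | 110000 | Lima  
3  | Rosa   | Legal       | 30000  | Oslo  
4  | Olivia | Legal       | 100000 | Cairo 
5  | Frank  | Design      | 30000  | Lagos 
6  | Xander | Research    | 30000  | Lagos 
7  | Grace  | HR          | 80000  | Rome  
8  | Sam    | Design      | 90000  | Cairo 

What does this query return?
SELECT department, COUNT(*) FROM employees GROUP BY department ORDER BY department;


Assigning each row to its department group:
  Jack -> Engineering
  Karen -> Design
  Rosa -> Legal
  Olivia -> Legal
  Frank -> Design
  Xander -> Research
  Grace -> HR
  Sam -> Design


5 groups:
Design, 3
Engineering, 1
HR, 1
Legal, 2
Research, 1


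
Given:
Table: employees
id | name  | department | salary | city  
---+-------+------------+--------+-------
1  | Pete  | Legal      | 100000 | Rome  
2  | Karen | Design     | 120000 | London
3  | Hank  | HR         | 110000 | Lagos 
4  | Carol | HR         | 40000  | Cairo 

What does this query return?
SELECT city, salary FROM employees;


Projecting columns: city, salary

4 rows:
Rome, 100000
London, 120000
Lagos, 110000
Cairo, 40000


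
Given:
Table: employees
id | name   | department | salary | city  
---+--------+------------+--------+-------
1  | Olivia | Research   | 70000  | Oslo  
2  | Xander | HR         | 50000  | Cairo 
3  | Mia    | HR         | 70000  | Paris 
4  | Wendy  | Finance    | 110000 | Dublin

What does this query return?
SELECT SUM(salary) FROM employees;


SUM(salary) = 70000 + 50000 + 70000 + 110000 = 300000

300000


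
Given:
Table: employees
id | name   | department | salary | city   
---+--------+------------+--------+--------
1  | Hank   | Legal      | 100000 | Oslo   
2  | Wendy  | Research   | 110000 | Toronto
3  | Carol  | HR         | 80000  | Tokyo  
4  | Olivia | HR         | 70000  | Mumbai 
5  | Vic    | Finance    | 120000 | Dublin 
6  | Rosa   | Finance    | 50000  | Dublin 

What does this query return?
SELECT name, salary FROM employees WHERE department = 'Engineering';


Filtering: department = 'Engineering'
Matching rows: 0

Empty result set (0 rows)


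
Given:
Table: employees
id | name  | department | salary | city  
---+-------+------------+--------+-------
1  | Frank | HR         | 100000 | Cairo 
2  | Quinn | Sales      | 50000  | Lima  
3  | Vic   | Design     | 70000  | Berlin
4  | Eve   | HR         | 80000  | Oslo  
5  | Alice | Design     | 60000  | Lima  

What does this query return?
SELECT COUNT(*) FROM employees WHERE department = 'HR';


Counting rows where department = 'HR'
  Frank -> MATCH
  Eve -> MATCH


2


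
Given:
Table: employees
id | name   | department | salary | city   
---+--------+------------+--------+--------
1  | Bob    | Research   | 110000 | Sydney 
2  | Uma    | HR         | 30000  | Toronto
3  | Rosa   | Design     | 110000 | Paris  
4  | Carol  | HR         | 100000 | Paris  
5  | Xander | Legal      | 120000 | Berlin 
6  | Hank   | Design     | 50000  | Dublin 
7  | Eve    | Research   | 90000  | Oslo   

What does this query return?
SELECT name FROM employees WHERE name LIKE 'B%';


LIKE 'B%' matches names starting with 'B'
Matching: 1

1 rows:
Bob


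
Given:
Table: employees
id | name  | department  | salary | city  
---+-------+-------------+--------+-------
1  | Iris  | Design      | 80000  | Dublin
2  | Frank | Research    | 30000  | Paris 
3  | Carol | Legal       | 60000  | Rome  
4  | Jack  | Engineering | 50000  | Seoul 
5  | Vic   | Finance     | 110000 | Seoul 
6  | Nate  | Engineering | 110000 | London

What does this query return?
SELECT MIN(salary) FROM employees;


Salaries: 80000, 30000, 60000, 50000, 110000, 110000
MIN = 30000

30000


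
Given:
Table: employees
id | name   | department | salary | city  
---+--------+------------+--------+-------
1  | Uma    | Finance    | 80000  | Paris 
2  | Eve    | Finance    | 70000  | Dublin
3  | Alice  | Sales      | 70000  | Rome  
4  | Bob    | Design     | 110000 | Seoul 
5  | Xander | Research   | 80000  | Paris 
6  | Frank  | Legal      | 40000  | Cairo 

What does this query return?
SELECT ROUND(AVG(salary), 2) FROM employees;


SUM(salary) = 450000
COUNT = 6
ROUND(AVG, 2) = ROUND(450000 / 6, 2) = 75000.0

75000.0


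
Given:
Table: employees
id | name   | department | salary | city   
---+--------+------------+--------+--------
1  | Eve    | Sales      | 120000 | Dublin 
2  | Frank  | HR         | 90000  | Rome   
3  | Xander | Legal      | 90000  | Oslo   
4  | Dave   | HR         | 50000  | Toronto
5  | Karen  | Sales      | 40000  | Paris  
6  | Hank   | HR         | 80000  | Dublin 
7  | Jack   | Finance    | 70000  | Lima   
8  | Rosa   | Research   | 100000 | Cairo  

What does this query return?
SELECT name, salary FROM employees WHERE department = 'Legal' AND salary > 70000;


Filtering: department = 'Legal' AND salary > 70000
Matching: 1 rows

1 rows:
Xander, 90000


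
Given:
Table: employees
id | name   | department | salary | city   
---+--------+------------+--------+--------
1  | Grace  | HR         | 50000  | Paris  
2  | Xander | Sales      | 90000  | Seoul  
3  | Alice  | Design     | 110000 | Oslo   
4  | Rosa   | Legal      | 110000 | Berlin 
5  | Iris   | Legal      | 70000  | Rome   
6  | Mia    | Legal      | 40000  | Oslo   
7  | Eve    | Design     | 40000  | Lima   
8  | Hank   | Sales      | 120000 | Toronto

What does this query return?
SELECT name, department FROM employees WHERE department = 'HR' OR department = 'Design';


Filtering: department = 'HR' OR 'Design'
Matching: 3 rows

3 rows:
Grace, HR
Alice, Design
Eve, Design


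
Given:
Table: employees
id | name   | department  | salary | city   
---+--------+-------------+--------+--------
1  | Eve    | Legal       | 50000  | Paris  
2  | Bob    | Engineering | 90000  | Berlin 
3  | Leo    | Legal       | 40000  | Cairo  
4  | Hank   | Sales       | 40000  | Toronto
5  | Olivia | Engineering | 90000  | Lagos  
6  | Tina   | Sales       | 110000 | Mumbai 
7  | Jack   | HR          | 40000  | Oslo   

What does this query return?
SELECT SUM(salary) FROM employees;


SUM(salary) = 50000 + 90000 + 40000 + 40000 + 90000 + 110000 + 40000 = 460000

460000


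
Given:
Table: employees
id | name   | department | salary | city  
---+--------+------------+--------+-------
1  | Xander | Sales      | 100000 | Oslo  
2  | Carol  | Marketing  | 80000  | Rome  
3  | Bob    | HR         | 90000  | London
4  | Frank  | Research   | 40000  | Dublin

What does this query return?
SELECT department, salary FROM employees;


Projecting columns: department, salary

4 rows:
Sales, 100000
Marketing, 80000
HR, 90000
Research, 40000


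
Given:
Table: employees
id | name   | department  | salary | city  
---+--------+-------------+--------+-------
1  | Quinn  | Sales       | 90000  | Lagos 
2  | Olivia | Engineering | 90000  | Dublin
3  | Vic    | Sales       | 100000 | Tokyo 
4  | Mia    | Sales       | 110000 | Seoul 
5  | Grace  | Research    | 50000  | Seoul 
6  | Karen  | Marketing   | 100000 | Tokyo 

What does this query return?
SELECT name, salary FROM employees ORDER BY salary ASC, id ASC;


Sorting by salary ASC, then id ASC for ties

6 rows:
Grace, 50000
Quinn, 90000
Olivia, 90000
Vic, 100000
Karen, 100000
Mia, 110000


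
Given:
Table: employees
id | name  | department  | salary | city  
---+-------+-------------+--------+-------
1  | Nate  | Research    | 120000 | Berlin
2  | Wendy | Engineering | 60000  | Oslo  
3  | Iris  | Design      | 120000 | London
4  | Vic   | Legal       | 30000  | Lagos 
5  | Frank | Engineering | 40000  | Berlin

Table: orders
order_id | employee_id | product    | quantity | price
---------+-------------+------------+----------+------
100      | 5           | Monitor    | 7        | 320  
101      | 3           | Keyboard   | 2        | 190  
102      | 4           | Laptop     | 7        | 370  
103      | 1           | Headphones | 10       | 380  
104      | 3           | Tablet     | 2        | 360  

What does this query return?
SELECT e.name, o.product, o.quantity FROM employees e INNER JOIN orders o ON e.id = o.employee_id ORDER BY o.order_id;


Joining employees.id = orders.employee_id:
  employee Frank (id=5) -> order Monitor
  employee Iris (id=3) -> order Keyboard
  employee Vic (id=4) -> order Laptop
  employee Nate (id=1) -> order Headphones
  employee Iris (id=3) -> order Tablet


5 rows:
Frank, Monitor, 7
Iris, Keyboard, 2
Vic, Laptop, 7
Nate, Headphones, 10
Iris, Tablet, 2


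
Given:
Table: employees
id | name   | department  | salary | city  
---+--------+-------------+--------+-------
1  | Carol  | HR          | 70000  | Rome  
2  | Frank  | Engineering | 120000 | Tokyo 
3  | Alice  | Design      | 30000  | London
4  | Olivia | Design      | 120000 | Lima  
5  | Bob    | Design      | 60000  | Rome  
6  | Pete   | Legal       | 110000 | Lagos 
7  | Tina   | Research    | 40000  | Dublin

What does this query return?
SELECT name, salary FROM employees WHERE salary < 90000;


Filtering: salary < 90000
Matching: 4 rows

4 rows:
Carol, 70000
Alice, 30000
Bob, 60000
Tina, 40000


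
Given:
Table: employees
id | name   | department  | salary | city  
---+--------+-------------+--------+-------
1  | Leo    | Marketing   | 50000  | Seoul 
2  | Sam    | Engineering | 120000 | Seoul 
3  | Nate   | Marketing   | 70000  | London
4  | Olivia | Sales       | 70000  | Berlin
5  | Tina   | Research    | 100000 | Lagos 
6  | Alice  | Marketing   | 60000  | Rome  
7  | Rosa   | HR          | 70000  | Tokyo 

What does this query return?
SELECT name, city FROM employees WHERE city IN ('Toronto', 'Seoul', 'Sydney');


Filtering: city IN ('Toronto', 'Seoul', 'Sydney')
Matching: 2 rows

2 rows:
Leo, Seoul
Sam, Seoul


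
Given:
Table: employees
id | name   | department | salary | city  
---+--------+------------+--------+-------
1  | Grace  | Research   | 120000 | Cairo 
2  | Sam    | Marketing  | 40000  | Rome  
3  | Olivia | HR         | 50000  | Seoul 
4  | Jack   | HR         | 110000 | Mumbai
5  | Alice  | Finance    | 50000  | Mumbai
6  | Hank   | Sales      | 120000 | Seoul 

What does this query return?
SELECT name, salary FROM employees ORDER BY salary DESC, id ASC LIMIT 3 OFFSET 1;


Sort by salary DESC (id ASC tiebreak), then skip 1 and take 3
Rows 2 through 4

3 rows:
Hank, 120000
Jack, 110000
Olivia, 50000


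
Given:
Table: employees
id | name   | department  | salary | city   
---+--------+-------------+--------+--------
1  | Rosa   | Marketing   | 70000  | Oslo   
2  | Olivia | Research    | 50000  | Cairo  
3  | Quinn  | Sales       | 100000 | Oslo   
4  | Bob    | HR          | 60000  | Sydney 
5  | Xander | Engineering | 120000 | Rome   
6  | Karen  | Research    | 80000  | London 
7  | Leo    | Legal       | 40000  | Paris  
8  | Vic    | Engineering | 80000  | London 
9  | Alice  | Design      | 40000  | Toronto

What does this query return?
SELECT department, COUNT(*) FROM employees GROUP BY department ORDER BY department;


Assigning each row to its department group:
  Rosa -> Marketing
  Olivia -> Research
  Quinn -> Sales
  Bob -> HR
  Xander -> Engineering
  Karen -> Research
  Leo -> Legal
  Vic -> Engineering
  Alice -> Design


7 groups:
Design, 1
Engineering, 2
HR, 1
Legal, 1
Marketing, 1
Research, 2
Sales, 1


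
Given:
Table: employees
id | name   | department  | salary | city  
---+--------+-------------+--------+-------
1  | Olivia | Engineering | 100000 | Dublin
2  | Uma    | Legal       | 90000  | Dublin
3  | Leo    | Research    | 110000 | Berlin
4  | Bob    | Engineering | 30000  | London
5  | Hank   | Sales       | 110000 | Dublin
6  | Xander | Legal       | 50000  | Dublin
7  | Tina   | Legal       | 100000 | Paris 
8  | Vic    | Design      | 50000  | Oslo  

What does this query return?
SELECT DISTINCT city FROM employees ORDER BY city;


All 'city' values (row order): Dublin, Dublin, Berlin, London, Dublin, Dublin, Paris, Oslo
Removing duplicates leaves 5 unique value(s).

5 values:
Berlin
Dublin
London
Oslo
Paris


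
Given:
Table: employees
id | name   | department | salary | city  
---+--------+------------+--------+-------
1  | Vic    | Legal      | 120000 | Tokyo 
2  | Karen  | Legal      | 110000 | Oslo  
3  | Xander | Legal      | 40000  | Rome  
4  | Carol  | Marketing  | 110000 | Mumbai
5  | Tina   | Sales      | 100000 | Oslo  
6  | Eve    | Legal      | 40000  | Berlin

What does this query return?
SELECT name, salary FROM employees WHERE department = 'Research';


Filtering: department = 'Research'
Matching rows: 0

Empty result set (0 rows)


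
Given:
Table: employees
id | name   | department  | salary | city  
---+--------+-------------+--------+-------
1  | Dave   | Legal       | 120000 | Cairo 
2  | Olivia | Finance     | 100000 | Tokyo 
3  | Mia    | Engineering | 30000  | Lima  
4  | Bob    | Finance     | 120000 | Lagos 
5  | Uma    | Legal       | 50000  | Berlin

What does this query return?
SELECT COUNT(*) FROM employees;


COUNT(*) counts all rows

5


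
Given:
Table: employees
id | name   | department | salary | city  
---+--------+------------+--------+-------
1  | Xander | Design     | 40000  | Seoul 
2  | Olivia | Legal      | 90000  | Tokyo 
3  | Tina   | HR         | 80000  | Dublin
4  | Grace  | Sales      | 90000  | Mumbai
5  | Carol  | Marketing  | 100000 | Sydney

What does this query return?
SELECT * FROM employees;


SELECT * returns all 5 rows with all columns

5 rows:
1, Xander, Design, 40000, Seoul
2, Olivia, Legal, 90000, Tokyo
3, Tina, HR, 80000, Dublin
4, Grace, Sales, 90000, Mumbai
5, Carol, Marketing, 100000, Sydney


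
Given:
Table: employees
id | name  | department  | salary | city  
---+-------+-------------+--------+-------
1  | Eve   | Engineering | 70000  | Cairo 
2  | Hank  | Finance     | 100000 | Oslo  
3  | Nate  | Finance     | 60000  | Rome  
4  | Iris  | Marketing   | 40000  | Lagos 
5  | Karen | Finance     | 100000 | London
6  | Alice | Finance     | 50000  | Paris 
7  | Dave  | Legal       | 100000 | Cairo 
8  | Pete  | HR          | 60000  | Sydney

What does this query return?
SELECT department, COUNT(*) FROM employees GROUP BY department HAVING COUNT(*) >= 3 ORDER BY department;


Groups with count >= 3:
  Finance: 4 -> PASS
  Engineering: 1 -> filtered out
  HR: 1 -> filtered out
  Legal: 1 -> filtered out
  Marketing: 1 -> filtered out


1 groups:
Finance, 4


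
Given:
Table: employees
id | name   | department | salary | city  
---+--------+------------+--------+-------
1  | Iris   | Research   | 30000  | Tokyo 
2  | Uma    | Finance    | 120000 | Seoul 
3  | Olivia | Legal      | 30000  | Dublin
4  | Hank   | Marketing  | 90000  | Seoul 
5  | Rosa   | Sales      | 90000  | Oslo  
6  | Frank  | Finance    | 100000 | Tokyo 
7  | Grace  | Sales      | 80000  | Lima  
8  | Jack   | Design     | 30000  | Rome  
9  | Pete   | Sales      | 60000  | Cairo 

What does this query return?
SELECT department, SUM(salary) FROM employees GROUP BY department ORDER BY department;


Summing salary within each department:
  Design: 30000 = 30000
  Finance: 120000 + 100000 = 220000
  Legal: 30000 = 30000
  Marketing: 90000 = 90000
  Research: 30000 = 30000
  Sales: 90000 + 80000 + 60000 = 230000


6 groups:
Design, 30000
Finance, 220000
Legal, 30000
Marketing, 90000
Research, 30000
Sales, 230000


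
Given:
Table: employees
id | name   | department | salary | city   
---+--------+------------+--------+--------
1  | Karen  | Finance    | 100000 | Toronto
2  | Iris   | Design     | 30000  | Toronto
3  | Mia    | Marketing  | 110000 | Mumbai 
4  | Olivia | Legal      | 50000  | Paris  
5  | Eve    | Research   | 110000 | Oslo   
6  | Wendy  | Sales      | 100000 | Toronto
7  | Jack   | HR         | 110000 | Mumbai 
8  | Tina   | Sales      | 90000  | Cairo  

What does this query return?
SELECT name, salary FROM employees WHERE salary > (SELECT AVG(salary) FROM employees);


Subquery: AVG(salary) = 87500.0
Filtering: salary > 87500.0
  Karen (100000) -> MATCH
  Mia (110000) -> MATCH
  Eve (110000) -> MATCH
  Wendy (100000) -> MATCH
  Jack (110000) -> MATCH
  Tina (90000) -> MATCH


6 rows:
Karen, 100000
Mia, 110000
Eve, 110000
Wendy, 100000
Jack, 110000
Tina, 90000


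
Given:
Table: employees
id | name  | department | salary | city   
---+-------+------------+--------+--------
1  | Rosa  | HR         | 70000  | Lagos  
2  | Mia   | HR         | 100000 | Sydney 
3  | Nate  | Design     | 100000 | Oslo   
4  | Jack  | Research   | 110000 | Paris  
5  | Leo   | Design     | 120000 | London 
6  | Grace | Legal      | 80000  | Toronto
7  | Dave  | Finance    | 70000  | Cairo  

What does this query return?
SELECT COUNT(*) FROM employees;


COUNT(*) counts all rows

7


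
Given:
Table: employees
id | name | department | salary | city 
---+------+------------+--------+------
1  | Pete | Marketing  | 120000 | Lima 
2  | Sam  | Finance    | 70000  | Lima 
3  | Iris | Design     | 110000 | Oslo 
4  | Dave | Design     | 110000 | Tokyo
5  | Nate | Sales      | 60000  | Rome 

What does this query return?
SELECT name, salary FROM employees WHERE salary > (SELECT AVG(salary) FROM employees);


Subquery: AVG(salary) = 94000.0
Filtering: salary > 94000.0
  Pete (120000) -> MATCH
  Iris (110000) -> MATCH
  Dave (110000) -> MATCH


3 rows:
Pete, 120000
Iris, 110000
Dave, 110000


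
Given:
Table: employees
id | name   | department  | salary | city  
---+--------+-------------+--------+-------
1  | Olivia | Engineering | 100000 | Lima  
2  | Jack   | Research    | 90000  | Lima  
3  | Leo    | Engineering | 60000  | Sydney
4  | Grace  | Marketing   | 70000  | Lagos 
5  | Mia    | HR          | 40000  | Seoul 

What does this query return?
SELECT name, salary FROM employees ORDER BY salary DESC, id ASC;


Sorting by salary DESC, then id ASC for ties

5 rows:
Olivia, 100000
Jack, 90000
Grace, 70000
Leo, 60000
Mia, 40000


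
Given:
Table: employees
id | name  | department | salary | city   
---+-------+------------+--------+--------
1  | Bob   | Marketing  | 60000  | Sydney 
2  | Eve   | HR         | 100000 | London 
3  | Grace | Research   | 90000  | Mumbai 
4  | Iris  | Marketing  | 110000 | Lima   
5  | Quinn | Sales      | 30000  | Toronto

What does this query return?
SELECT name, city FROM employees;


Projecting columns: name, city

5 rows:
Bob, Sydney
Eve, London
Grace, Mumbai
Iris, Lima
Quinn, Toronto


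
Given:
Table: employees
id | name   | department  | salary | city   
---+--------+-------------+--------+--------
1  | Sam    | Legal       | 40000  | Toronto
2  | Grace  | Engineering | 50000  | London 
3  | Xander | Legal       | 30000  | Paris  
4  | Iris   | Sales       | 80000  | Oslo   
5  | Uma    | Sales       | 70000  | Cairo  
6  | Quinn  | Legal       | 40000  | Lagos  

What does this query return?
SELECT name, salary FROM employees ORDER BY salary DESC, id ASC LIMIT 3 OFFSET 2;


Sort by salary DESC (id ASC tiebreak), then skip 2 and take 3
Rows 3 through 5

3 rows:
Grace, 50000
Sam, 40000
Quinn, 40000


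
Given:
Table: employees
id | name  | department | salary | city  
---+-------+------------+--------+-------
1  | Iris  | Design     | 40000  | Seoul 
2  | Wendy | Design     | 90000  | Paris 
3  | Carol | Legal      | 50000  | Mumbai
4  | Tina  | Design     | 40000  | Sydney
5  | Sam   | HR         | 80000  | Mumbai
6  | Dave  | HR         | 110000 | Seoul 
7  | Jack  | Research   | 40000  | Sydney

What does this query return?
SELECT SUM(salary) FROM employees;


SUM(salary) = 40000 + 90000 + 50000 + 40000 + 80000 + 110000 + 40000 = 450000

450000


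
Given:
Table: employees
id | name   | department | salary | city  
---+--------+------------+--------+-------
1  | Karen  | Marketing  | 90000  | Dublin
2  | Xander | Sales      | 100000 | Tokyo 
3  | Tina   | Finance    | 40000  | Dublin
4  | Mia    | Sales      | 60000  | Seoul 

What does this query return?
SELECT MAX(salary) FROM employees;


Salaries: 90000, 100000, 40000, 60000
MAX = 100000

100000


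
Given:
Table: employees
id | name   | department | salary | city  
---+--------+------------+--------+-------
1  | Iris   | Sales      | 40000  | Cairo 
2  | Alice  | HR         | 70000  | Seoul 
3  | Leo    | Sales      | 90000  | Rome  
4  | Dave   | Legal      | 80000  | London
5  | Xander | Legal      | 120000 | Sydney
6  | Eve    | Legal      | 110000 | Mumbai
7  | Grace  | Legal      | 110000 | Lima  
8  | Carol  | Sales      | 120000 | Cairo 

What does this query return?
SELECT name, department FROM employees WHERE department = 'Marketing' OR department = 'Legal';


Filtering: department = 'Marketing' OR 'Legal'
Matching: 4 rows

4 rows:
Dave, Legal
Xander, Legal
Eve, Legal
Grace, Legal


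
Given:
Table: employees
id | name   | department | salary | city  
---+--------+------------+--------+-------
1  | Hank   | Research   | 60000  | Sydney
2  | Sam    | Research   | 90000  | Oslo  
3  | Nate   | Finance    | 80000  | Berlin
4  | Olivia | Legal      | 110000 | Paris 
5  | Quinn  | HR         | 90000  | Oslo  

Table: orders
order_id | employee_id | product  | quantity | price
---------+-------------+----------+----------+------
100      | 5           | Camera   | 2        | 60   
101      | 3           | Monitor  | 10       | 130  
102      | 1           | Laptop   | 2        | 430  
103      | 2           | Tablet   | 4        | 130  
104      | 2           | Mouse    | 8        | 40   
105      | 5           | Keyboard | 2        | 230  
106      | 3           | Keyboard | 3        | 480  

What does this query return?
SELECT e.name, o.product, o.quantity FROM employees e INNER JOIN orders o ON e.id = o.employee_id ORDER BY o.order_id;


Joining employees.id = orders.employee_id:
  employee Quinn (id=5) -> order Camera
  employee Nate (id=3) -> order Monitor
  employee Hank (id=1) -> order Laptop
  employee Sam (id=2) -> order Tablet
  employee Sam (id=2) -> order Mouse
  employee Quinn (id=5) -> order Keyboard
  employee Nate (id=3) -> order Keyboard


7 rows:
Quinn, Camera, 2
Nate, Monitor, 10
Hank, Laptop, 2
Sam, Tablet, 4
Sam, Mouse, 8
Quinn, Keyboard, 2
Nate, Keyboard, 3


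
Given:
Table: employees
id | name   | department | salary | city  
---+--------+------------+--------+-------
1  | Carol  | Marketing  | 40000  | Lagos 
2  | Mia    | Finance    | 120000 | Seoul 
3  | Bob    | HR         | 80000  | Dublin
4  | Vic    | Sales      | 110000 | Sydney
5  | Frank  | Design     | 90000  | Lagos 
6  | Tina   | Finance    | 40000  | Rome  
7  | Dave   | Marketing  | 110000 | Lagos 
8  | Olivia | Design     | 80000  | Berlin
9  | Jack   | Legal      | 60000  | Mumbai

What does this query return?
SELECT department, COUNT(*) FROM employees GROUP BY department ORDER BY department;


Assigning each row to its department group:
  Carol -> Marketing
  Mia -> Finance
  Bob -> HR
  Vic -> Sales
  Frank -> Design
  Tina -> Finance
  Dave -> Marketing
  Olivia -> Design
  Jack -> Legal


6 groups:
Design, 2
Finance, 2
HR, 1
Legal, 1
Marketing, 2
Sales, 1


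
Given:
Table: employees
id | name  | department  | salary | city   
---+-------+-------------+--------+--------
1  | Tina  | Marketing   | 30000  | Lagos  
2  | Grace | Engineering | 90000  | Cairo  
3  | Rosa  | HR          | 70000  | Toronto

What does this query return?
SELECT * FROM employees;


SELECT * returns all 3 rows with all columns

3 rows:
1, Tina, Marketing, 30000, Lagos
2, Grace, Engineering, 90000, Cairo
3, Rosa, HR, 70000, Toronto


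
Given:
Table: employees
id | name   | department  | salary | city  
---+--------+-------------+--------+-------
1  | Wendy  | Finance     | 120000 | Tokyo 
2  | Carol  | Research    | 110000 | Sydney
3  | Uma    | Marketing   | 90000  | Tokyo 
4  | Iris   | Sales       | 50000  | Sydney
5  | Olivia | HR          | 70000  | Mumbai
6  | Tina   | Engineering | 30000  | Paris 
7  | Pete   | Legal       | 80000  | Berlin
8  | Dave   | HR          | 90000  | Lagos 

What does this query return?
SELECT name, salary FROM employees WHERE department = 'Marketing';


Filtering: department = 'Marketing'
Matching rows: 1

1 rows:
Uma, 90000


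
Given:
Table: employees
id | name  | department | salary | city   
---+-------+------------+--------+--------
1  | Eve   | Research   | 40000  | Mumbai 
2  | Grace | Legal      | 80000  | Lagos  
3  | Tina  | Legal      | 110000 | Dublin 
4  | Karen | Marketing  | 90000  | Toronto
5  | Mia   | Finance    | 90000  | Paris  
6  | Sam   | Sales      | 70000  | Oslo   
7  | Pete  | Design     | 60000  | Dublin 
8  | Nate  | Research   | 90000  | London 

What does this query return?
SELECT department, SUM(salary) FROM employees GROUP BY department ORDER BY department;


Summing salary within each department:
  Design: 60000 = 60000
  Finance: 90000 = 90000
  Legal: 80000 + 110000 = 190000
  Marketing: 90000 = 90000
  Research: 40000 + 90000 = 130000
  Sales: 70000 = 70000


6 groups:
Design, 60000
Finance, 90000
Legal, 190000
Marketing, 90000
Research, 130000
Sales, 70000


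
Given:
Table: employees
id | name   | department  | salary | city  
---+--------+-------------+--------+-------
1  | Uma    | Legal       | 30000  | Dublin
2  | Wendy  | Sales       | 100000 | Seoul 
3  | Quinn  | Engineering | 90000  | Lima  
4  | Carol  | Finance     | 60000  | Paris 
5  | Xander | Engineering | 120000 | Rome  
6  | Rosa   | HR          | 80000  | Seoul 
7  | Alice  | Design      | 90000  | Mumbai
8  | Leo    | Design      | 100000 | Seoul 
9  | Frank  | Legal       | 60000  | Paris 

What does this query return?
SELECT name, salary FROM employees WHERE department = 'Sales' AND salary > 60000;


Filtering: department = 'Sales' AND salary > 60000
Matching: 1 rows

1 rows:
Wendy, 100000


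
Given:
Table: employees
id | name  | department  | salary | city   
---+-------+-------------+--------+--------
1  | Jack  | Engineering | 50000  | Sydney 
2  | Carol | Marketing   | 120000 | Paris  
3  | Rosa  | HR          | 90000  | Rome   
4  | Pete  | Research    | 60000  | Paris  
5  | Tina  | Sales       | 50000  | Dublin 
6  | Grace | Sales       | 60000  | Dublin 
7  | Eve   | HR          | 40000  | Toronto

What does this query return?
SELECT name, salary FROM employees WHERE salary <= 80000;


Filtering: salary <= 80000
Matching: 5 rows

5 rows:
Jack, 50000
Pete, 60000
Tina, 50000
Grace, 60000
Eve, 40000


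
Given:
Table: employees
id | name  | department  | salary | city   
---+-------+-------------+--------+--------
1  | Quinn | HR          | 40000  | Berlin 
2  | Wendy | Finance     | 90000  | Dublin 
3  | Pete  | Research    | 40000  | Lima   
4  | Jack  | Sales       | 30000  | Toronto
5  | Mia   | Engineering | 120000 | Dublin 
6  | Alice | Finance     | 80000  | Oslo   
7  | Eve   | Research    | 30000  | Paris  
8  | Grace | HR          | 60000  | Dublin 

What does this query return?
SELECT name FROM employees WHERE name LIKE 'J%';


LIKE 'J%' matches names starting with 'J'
Matching: 1

1 rows:
Jack


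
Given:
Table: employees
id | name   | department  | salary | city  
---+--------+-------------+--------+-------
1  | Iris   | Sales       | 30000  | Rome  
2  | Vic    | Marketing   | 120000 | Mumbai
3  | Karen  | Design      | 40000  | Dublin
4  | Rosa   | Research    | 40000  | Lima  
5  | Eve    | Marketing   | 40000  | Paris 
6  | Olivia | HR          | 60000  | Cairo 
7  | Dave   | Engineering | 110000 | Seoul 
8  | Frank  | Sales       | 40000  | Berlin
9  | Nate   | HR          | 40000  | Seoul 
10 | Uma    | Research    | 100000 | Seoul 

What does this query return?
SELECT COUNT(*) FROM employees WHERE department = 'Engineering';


Counting rows where department = 'Engineering'
  Dave -> MATCH


1


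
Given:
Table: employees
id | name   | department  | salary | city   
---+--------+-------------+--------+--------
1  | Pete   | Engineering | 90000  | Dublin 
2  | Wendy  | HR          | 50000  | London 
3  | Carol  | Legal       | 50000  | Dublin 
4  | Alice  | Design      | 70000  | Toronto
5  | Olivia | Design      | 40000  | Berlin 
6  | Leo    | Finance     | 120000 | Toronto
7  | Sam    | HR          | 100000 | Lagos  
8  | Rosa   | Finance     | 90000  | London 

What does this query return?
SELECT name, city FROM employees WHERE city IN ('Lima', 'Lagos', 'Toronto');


Filtering: city IN ('Lima', 'Lagos', 'Toronto')
Matching: 3 rows

3 rows:
Alice, Toronto
Leo, Toronto
Sam, Lagos


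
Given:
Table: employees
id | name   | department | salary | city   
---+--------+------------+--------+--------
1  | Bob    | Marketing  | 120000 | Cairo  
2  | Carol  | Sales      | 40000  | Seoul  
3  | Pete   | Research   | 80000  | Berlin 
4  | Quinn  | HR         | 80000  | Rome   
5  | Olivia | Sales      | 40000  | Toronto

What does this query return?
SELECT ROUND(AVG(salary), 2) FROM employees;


SUM(salary) = 360000
COUNT = 5
ROUND(AVG, 2) = ROUND(360000 / 5, 2) = 72000.0

72000.0


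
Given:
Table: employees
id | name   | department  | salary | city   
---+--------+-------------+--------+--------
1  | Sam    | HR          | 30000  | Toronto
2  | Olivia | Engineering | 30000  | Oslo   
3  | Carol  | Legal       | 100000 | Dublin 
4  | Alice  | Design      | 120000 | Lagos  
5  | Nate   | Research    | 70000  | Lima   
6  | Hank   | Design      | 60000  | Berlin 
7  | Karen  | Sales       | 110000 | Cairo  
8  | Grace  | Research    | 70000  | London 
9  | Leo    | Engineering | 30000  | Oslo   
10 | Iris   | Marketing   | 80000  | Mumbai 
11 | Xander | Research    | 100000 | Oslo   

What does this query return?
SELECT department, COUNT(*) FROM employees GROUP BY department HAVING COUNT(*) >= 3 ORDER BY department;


Groups with count >= 3:
  Research: 3 -> PASS
  Design: 2 -> filtered out
  Engineering: 2 -> filtered out
  HR: 1 -> filtered out
  Legal: 1 -> filtered out
  Marketing: 1 -> filtered out
  Sales: 1 -> filtered out


1 groups:
Research, 3


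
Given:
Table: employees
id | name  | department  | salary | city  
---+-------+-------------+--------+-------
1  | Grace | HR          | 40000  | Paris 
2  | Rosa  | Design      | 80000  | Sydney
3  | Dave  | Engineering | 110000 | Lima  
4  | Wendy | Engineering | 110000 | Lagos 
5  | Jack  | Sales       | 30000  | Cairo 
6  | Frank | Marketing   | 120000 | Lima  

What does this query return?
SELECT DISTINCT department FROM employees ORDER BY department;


All 'department' values (row order): HR, Design, Engineering, Engineering, Sales, Marketing
Removing duplicates leaves 5 unique value(s).

5 values:
Design
Engineering
HR
Marketing
Sales


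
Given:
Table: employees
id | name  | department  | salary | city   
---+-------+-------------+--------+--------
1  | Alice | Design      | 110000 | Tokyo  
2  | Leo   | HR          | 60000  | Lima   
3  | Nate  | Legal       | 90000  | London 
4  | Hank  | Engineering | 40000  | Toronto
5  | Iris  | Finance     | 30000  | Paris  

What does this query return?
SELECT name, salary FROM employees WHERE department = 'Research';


Filtering: department = 'Research'
Matching rows: 0

Empty result set (0 rows)


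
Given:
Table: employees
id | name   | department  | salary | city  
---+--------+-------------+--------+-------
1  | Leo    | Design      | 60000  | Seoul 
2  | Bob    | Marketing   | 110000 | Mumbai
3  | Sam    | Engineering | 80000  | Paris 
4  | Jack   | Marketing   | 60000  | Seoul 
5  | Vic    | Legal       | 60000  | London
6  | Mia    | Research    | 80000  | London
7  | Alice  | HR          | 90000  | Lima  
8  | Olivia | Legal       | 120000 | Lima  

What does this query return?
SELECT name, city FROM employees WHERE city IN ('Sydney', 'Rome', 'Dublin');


Filtering: city IN ('Sydney', 'Rome', 'Dublin')
Matching: 0 rows

Empty result set (0 rows)


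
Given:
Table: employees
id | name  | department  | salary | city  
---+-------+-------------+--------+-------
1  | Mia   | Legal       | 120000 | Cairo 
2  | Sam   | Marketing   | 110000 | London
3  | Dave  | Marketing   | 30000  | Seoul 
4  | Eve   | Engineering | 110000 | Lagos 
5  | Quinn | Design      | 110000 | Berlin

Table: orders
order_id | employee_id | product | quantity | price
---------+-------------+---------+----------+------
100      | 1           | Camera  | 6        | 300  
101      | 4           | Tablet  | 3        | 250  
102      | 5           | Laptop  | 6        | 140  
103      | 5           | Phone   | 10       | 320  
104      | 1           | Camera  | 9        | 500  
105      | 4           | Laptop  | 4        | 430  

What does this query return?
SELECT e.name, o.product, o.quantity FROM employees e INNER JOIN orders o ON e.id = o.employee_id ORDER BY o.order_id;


Joining employees.id = orders.employee_id:
  employee Mia (id=1) -> order Camera
  employee Eve (id=4) -> order Tablet
  employee Quinn (id=5) -> order Laptop
  employee Quinn (id=5) -> order Phone
  employee Mia (id=1) -> order Camera
  employee Eve (id=4) -> order Laptop


6 rows:
Mia, Camera, 6
Eve, Tablet, 3
Quinn, Laptop, 6
Quinn, Phone, 10
Mia, Camera, 9
Eve, Laptop, 4


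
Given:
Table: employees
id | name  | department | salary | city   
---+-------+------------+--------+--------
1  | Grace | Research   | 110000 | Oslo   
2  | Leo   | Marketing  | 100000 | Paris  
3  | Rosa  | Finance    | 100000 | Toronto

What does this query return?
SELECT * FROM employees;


SELECT * returns all 3 rows with all columns

3 rows:
1, Grace, Research, 110000, Oslo
2, Leo, Marketing, 100000, Paris
3, Rosa, Finance, 100000, Toronto


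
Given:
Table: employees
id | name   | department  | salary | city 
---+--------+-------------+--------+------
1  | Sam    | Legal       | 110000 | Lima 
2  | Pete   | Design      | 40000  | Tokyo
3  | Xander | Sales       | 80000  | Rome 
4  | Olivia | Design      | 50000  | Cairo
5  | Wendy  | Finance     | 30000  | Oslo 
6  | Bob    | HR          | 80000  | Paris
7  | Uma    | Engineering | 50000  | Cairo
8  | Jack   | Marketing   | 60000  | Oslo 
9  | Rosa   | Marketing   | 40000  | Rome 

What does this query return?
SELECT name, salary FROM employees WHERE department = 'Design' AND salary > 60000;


Filtering: department = 'Design' AND salary > 60000
Matching: 0 rows

Empty result set (0 rows)


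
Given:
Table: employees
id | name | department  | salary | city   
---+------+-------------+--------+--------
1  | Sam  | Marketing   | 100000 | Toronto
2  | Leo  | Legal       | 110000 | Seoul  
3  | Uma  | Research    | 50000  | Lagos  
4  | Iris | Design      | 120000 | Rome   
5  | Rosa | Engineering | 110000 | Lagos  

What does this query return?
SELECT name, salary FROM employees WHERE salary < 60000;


Filtering: salary < 60000
Matching: 1 rows

1 rows:
Uma, 50000


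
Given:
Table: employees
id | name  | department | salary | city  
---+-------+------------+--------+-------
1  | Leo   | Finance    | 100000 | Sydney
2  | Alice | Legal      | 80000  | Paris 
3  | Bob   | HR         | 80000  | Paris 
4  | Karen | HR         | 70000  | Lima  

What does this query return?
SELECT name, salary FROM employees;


Projecting columns: name, salary

4 rows:
Leo, 100000
Alice, 80000
Bob, 80000
Karen, 70000


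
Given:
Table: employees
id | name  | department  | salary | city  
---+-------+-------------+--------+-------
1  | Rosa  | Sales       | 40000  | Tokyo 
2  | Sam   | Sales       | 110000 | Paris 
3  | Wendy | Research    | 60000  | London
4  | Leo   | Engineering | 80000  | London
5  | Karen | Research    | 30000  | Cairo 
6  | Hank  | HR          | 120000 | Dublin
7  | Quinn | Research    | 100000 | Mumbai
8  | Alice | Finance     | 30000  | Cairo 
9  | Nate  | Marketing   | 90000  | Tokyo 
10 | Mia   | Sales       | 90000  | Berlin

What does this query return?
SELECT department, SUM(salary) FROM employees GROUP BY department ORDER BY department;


Summing salary within each department:
  Engineering: 80000 = 80000
  Finance: 30000 = 30000
  HR: 120000 = 120000
  Marketing: 90000 = 90000
  Research: 60000 + 30000 + 100000 = 190000
  Sales: 40000 + 110000 + 90000 = 240000


6 groups:
Engineering, 80000
Finance, 30000
HR, 120000
Marketing, 90000
Research, 190000
Sales, 240000


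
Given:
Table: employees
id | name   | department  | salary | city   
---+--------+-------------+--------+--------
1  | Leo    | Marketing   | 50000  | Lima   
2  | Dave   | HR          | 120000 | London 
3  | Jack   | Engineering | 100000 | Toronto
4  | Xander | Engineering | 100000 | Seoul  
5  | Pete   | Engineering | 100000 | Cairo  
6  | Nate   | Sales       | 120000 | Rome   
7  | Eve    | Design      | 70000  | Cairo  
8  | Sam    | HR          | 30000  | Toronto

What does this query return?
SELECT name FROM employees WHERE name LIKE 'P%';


LIKE 'P%' matches names starting with 'P'
Matching: 1

1 rows:
Pete


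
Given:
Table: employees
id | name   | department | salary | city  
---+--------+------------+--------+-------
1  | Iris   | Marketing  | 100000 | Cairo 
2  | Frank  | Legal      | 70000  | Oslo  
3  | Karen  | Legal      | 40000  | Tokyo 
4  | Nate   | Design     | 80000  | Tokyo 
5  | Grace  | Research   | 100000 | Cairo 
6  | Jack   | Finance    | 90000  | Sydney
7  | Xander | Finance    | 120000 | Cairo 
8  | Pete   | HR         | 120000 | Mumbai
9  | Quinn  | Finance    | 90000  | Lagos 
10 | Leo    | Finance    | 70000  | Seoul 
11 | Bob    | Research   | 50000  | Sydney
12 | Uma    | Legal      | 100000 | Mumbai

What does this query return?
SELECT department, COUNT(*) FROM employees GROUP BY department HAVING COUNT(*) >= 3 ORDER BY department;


Groups with count >= 3:
  Finance: 4 -> PASS
  Legal: 3 -> PASS
  Design: 1 -> filtered out
  HR: 1 -> filtered out
  Marketing: 1 -> filtered out
  Research: 2 -> filtered out


2 groups:
Finance, 4
Legal, 3
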